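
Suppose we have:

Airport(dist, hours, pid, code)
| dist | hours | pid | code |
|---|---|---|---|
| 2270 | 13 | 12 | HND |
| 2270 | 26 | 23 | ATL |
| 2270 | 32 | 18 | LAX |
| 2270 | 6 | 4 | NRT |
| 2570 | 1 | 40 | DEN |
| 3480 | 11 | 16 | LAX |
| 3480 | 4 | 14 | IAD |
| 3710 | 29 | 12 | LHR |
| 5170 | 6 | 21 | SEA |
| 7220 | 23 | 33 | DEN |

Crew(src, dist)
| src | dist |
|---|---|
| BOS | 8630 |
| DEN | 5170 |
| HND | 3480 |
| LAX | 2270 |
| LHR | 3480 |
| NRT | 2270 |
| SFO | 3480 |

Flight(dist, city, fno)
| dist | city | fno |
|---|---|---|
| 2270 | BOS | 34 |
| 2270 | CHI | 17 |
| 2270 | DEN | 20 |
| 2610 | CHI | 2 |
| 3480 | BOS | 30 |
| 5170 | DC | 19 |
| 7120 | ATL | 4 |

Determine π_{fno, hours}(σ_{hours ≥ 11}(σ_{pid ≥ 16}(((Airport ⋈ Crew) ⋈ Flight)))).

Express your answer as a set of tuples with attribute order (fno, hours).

{(17, 26), (17, 32), (20, 26), (20, 32), (30, 11), (34, 26), (34, 32)}

Joining Airport and Crew on dist yields {(2270, 13, 12, HND, LAX), (2270, 13, 12, HND, NRT), (2270, 26, 23, ATL, LAX), (2270, 26, 23, ATL, NRT), (2270, 32, 18, LAX, LAX), (2270, 32, 18, LAX, NRT), (2270, 6, 4, NRT, LAX), (2270, 6, 4, NRT, NRT), (3480, 11, 16, LAX, HND), (3480, 11, 16, LAX, LHR), (3480, 11, 16, LAX, SFO), (3480, 4, 14, IAD, HND), (3480, 4, 14, IAD, LHR), (3480, 4, 14, IAD, SFO), (5170, 6, 21, SEA, DEN)}.
Joining (Airport ⋈ Crew) and Flight on dist yields {(2270, 13, 12, HND, LAX, BOS, 34), (2270, 13, 12, HND, LAX, CHI, 17), (2270, 13, 12, HND, LAX, DEN, 20), (2270, 13, 12, HND, NRT, BOS, 34), (2270, 13, 12, HND, NRT, CHI, 17), (2270, 13, 12, HND, NRT, DEN, 20), (2270, 26, 23, ATL, LAX, BOS, 34), (2270, 26, 23, ATL, LAX, CHI, 17), (2270, 26, 23, ATL, LAX, DEN, 20), (2270, 26, 23, ATL, NRT, BOS, 34), (2270, 26, 23, ATL, NRT, CHI, 17), (2270, 26, 23, ATL, NRT, DEN, 20), (2270, 32, 18, LAX, LAX, BOS, 34), (2270, 32, 18, LAX, LAX, CHI, 17), (2270, 32, 18, LAX, LAX, DEN, 20), (2270, 32, 18, LAX, NRT, BOS, 34), (2270, 32, 18, LAX, NRT, CHI, 17), (2270, 32, 18, LAX, NRT, DEN, 20), (2270, 6, 4, NRT, LAX, BOS, 34), (2270, 6, 4, NRT, LAX, CHI, 17), (2270, 6, 4, NRT, LAX, DEN, 20), (2270, 6, 4, NRT, NRT, BOS, 34), (2270, 6, 4, NRT, NRT, CHI, 17), (2270, 6, 4, NRT, NRT, DEN, 20), (3480, 11, 16, LAX, HND, BOS, 30), (3480, 11, 16, LAX, LHR, BOS, 30), (3480, 11, 16, LAX, SFO, BOS, 30), (3480, 4, 14, IAD, HND, BOS, 30), (3480, 4, 14, IAD, LHR, BOS, 30), (3480, 4, 14, IAD, SFO, BOS, 30), (5170, 6, 21, SEA, DEN, DC, 19)}.
Filtering on pid ≥ 16 leaves {(2270, 26, 23, ATL, LAX, BOS, 34), (2270, 26, 23, ATL, LAX, CHI, 17), (2270, 26, 23, ATL, LAX, DEN, 20), (2270, 26, 23, ATL, NRT, BOS, 34), (2270, 26, 23, ATL, NRT, CHI, 17), (2270, 26, 23, ATL, NRT, DEN, 20), (2270, 32, 18, LAX, LAX, BOS, 34), (2270, 32, 18, LAX, LAX, CHI, 17), (2270, 32, 18, LAX, LAX, DEN, 20), (2270, 32, 18, LAX, NRT, BOS, 34), (2270, 32, 18, LAX, NRT, CHI, 17), (2270, 32, 18, LAX, NRT, DEN, 20), (3480, 11, 16, LAX, HND, BOS, 30), (3480, 11, 16, LAX, LHR, BOS, 30), (3480, 11, 16, LAX, SFO, BOS, 30), (5170, 6, 21, SEA, DEN, DC, 19)}.
Filtering on hours ≥ 11 leaves {(2270, 26, 23, ATL, LAX, BOS, 34), (2270, 26, 23, ATL, LAX, CHI, 17), (2270, 26, 23, ATL, LAX, DEN, 20), (2270, 26, 23, ATL, NRT, BOS, 34), (2270, 26, 23, ATL, NRT, CHI, 17), (2270, 26, 23, ATL, NRT, DEN, 20), (2270, 32, 18, LAX, LAX, BOS, 34), (2270, 32, 18, LAX, LAX, CHI, 17), (2270, 32, 18, LAX, LAX, DEN, 20), (2270, 32, 18, LAX, NRT, BOS, 34), (2270, 32, 18, LAX, NRT, CHI, 17), (2270, 32, 18, LAX, NRT, DEN, 20), (3480, 11, 16, LAX, HND, BOS, 30), (3480, 11, 16, LAX, LHR, BOS, 30), (3480, 11, 16, LAX, SFO, BOS, 30)}.
π_{fno, hours} gives {(17, 26), (17, 32), (20, 26), (20, 32), (30, 11), (34, 26), (34, 32)} (8 duplicate(s) eliminated).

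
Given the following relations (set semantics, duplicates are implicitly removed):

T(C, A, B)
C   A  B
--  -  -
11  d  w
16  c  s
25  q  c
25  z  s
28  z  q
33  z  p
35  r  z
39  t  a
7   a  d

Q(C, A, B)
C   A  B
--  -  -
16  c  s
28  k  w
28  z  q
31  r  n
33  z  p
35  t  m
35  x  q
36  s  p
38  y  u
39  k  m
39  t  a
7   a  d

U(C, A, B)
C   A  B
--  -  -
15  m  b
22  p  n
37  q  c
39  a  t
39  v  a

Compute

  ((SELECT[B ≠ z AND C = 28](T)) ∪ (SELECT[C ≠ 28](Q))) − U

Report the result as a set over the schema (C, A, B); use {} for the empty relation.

Filtering on B ≠ z AND C = 28 leaves {(28, z, q)}.
Filtering on C ≠ 28 leaves {(16, c, s), (31, r, n), (33, z, p), (35, t, m), (35, x, q), (36, s, p), (38, y, u), (39, k, m), (39, t, a), (7, a, d)}.
Set union of the two operands is {(16, c, s), (28, z, q), (31, r, n), (33, z, p), (35, t, m), (35, x, q), (36, s, p), (38, y, u), (39, k, m), (39, t, a), (7, a, d)}.
Set difference of the two operands is {(16, c, s), (28, z, q), (31, r, n), (33, z, p), (35, t, m), (35, x, q), (36, s, p), (38, y, u), (39, k, m), (39, t, a), (7, a, d)}.

{(16, c, s), (28, z, q), (31, r, n), (33, z, p), (35, t, m), (35, x, q), (36, s, p), (38, y, u), (39, k, m), (39, t, a), (7, a, d)}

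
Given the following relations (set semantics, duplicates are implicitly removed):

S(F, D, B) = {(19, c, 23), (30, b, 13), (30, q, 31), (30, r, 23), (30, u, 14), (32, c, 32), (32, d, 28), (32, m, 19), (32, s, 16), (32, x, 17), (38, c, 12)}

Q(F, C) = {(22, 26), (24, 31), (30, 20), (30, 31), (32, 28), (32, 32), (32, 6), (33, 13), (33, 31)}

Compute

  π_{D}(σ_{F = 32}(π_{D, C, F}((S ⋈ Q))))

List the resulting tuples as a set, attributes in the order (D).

{c, d, m, s, x}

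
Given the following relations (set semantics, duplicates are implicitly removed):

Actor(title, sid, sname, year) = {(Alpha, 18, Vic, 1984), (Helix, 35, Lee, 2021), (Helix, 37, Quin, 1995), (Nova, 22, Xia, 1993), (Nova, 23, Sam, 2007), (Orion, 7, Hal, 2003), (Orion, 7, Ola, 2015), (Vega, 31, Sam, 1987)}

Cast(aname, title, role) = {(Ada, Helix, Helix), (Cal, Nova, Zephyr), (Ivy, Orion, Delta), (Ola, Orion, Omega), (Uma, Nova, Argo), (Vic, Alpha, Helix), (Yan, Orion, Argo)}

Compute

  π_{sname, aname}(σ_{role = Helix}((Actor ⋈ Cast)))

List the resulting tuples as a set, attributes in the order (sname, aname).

{(Lee, Ada), (Quin, Ada), (Vic, Vic)}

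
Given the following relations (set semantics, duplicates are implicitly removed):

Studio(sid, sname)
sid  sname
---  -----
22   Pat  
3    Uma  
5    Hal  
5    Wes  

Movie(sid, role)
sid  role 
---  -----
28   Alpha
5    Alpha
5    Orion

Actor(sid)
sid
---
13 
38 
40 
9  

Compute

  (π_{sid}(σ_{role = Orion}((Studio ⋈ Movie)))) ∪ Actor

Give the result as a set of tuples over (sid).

Natural join on sid: {(5, Hal, Alpha), (5, Hal, Orion), (5, Wes, Alpha), (5, Wes, Orion)}
Apply σ_{role = Orion}; surviving tuples: {(5, Hal, Orion), (5, Wes, Orion)}
Keep only column(s) sid (1 duplicate(s) eliminated): {5}
Set union of the two operands is {13, 38, 40, 5, 9}.

{13, 38, 40, 5, 9}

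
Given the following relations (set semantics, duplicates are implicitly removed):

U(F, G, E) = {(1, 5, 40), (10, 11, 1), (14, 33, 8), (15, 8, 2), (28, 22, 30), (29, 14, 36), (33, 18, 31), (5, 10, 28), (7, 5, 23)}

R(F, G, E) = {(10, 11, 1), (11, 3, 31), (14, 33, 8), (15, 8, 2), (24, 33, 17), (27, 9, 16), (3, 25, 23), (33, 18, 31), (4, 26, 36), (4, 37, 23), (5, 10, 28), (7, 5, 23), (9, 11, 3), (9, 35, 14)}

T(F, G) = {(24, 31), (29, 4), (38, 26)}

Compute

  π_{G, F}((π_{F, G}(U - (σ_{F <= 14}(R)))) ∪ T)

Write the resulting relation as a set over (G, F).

{(14, 29), (18, 33), (22, 28), (26, 38), (31, 24), (4, 29), (5, 1), (8, 15)}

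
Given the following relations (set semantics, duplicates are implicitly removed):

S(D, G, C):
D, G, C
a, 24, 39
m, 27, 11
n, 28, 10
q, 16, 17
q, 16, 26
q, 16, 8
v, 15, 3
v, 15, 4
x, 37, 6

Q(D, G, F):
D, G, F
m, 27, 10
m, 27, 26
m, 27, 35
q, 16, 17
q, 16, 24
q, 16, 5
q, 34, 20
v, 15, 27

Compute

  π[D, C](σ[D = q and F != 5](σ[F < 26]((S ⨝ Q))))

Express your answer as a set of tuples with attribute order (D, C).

{(q, 17), (q, 26), (q, 8)}

S ⋈ Q (natural join on D, G): {(m, 27, 11, 10), (m, 27, 11, 26), (m, 27, 11, 35), (q, 16, 17, 17), (q, 16, 17, 24), (q, 16, 17, 5), (q, 16, 26, 17), (q, 16, 26, 24), (q, 16, 26, 5), (q, 16, 8, 17), (q, 16, 8, 24), (q, 16, 8, 5), (v, 15, 3, 27), (v, 15, 4, 27)}
σ[F < 26]: keep tuples satisfying F < 26 → {(m, 27, 11, 10), (q, 16, 17, 17), (q, 16, 17, 24), (q, 16, 17, 5), (q, 16, 26, 17), (q, 16, 26, 24), (q, 16, 26, 5), (q, 16, 8, 17), (q, 16, 8, 24), (q, 16, 8, 5)}
σ[D = q and F != 5]: keep tuples satisfying D = q and F != 5 → {(q, 16, 17, 17), (q, 16, 17, 24), (q, 16, 26, 17), (q, 16, 26, 24), (q, 16, 8, 17), (q, 16, 8, 24)}
π[D, C]: project onto (D, C) (3 duplicate(s) eliminated) → {(q, 17), (q, 26), (q, 8)}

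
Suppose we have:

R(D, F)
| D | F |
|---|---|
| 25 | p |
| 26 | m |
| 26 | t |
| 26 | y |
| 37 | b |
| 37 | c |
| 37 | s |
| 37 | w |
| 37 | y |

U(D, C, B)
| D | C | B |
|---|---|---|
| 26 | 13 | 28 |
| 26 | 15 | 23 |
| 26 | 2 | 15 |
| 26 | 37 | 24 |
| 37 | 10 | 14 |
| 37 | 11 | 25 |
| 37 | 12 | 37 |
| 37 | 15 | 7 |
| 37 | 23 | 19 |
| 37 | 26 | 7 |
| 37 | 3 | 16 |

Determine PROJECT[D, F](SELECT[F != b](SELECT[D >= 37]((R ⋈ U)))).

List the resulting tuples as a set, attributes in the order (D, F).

{(37, c), (37, s), (37, w), (37, y)}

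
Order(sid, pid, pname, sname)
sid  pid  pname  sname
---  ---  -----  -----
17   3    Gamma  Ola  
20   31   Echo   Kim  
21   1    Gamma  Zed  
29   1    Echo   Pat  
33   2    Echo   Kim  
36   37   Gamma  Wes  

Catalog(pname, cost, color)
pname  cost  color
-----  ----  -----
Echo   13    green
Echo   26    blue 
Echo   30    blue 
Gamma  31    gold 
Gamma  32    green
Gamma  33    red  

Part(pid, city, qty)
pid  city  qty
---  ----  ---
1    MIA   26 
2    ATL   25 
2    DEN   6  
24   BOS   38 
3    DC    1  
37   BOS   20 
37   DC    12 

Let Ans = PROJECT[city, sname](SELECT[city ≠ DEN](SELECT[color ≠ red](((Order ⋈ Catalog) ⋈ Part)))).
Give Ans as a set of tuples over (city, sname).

{(ATL, Kim), (BOS, Wes), (DC, Ola), (DC, Wes), (MIA, Pat), (MIA, Zed)}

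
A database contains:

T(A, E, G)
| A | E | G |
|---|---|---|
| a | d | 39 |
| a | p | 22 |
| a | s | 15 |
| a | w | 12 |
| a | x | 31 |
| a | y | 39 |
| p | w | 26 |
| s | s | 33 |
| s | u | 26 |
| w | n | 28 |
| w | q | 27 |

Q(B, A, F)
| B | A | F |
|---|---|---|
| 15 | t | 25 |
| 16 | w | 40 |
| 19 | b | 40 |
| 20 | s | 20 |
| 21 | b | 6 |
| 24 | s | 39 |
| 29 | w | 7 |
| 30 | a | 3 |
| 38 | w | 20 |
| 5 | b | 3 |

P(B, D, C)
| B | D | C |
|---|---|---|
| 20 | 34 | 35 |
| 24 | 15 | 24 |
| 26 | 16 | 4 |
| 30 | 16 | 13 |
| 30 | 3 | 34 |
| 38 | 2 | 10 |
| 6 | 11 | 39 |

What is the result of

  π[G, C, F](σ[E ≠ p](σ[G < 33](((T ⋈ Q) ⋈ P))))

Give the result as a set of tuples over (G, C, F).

{(12, 13, 3), (12, 34, 3), (15, 13, 3), (15, 34, 3), (26, 24, 39), (26, 35, 20), (27, 10, 20), (28, 10, 20), (31, 13, 3), (31, 34, 3)}

Joining T and Q on A yields {(a, d, 39, 30, 3), (a, p, 22, 30, 3), (a, s, 15, 30, 3), (a, w, 12, 30, 3), (a, x, 31, 30, 3), (a, y, 39, 30, 3), (s, s, 33, 20, 20), (s, s, 33, 24, 39), (s, u, 26, 20, 20), (s, u, 26, 24, 39), (w, n, 28, 16, 40), (w, n, 28, 29, 7), (w, n, 28, 38, 20), (w, q, 27, 16, 40), (w, q, 27, 29, 7), (w, q, 27, 38, 20)}.
Joining (T ⋈ Q) and P on B yields {(a, d, 39, 30, 3, 16, 13), (a, d, 39, 30, 3, 3, 34), (a, p, 22, 30, 3, 16, 13), (a, p, 22, 30, 3, 3, 34), (a, s, 15, 30, 3, 16, 13), (a, s, 15, 30, 3, 3, 34), (a, w, 12, 30, 3, 16, 13), (a, w, 12, 30, 3, 3, 34), (a, x, 31, 30, 3, 16, 13), (a, x, 31, 30, 3, 3, 34), (a, y, 39, 30, 3, 16, 13), (a, y, 39, 30, 3, 3, 34), (s, s, 33, 20, 20, 34, 35), (s, s, 33, 24, 39, 15, 24), (s, u, 26, 20, 20, 34, 35), (s, u, 26, 24, 39, 15, 24), (w, n, 28, 38, 20, 2, 10), (w, q, 27, 38, 20, 2, 10)}.
Selection G < 33: {(a, p, 22, 30, 3, 16, 13), (a, p, 22, 30, 3, 3, 34), (a, s, 15, 30, 3, 16, 13), (a, s, 15, 30, 3, 3, 34), (a, w, 12, 30, 3, 16, 13), (a, w, 12, 30, 3, 3, 34), (a, x, 31, 30, 3, 16, 13), (a, x, 31, 30, 3, 3, 34), (s, u, 26, 20, 20, 34, 35), (s, u, 26, 24, 39, 15, 24), (w, n, 28, 38, 20, 2, 10), (w, q, 27, 38, 20, 2, 10)}
Selection E ≠ p: {(a, s, 15, 30, 3, 16, 13), (a, s, 15, 30, 3, 3, 34), (a, w, 12, 30, 3, 16, 13), (a, w, 12, 30, 3, 3, 34), (a, x, 31, 30, 3, 16, 13), (a, x, 31, 30, 3, 3, 34), (s, u, 26, 20, 20, 34, 35), (s, u, 26, 24, 39, 15, 24), (w, n, 28, 38, 20, 2, 10), (w, q, 27, 38, 20, 2, 10)}
π[G, C, F]: project onto (G, C, F) → {(12, 13, 3), (12, 34, 3), (15, 13, 3), (15, 34, 3), (26, 24, 39), (26, 35, 20), (27, 10, 20), (28, 10, 20), (31, 13, 3), (31, 34, 3)}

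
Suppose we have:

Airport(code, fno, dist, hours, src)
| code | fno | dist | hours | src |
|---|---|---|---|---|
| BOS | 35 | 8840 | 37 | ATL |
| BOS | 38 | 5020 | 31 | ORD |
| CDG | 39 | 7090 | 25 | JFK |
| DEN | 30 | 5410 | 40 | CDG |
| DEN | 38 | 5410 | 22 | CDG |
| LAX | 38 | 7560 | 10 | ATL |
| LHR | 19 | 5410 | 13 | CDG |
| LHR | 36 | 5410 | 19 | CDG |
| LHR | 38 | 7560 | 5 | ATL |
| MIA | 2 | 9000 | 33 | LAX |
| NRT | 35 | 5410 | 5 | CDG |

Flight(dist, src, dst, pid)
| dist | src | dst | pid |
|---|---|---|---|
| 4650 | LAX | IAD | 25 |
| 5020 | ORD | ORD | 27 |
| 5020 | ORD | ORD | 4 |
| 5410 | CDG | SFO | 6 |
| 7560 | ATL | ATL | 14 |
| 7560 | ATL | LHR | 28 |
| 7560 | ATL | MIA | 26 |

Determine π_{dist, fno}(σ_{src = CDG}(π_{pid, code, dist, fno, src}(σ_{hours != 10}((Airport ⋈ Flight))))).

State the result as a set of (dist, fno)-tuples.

{(5410, 19), (5410, 30), (5410, 35), (5410, 36), (5410, 38)}

Joining Airport and Flight on dist, src yields {(BOS, 38, 5020, 31, ORD, ORD, 27), (BOS, 38, 5020, 31, ORD, ORD, 4), (DEN, 30, 5410, 40, CDG, SFO, 6), (DEN, 38, 5410, 22, CDG, SFO, 6), (LAX, 38, 7560, 10, ATL, ATL, 14), (LAX, 38, 7560, 10, ATL, LHR, 28), (LAX, 38, 7560, 10, ATL, MIA, 26), (LHR, 19, 5410, 13, CDG, SFO, 6), (LHR, 36, 5410, 19, CDG, SFO, 6), (LHR, 38, 7560, 5, ATL, ATL, 14), (LHR, 38, 7560, 5, ATL, LHR, 28), (LHR, 38, 7560, 5, ATL, MIA, 26), (NRT, 35, 5410, 5, CDG, SFO, 6)}.
Apply σ_{hours != 10}; surviving tuples: {(BOS, 38, 5020, 31, ORD, ORD, 27), (BOS, 38, 5020, 31, ORD, ORD, 4), (DEN, 30, 5410, 40, CDG, SFO, 6), (DEN, 38, 5410, 22, CDG, SFO, 6), (LHR, 19, 5410, 13, CDG, SFO, 6), (LHR, 36, 5410, 19, CDG, SFO, 6), (LHR, 38, 7560, 5, ATL, ATL, 14), (LHR, 38, 7560, 5, ATL, LHR, 28), (LHR, 38, 7560, 5, ATL, MIA, 26), (NRT, 35, 5410, 5, CDG, SFO, 6)}
Projecting to pid, code, dist, fno, src: {(14, LHR, 7560, 38, ATL), (26, LHR, 7560, 38, ATL), (27, BOS, 5020, 38, ORD), (28, LHR, 7560, 38, ATL), (4, BOS, 5020, 38, ORD), (6, DEN, 5410, 30, CDG), (6, DEN, 5410, 38, CDG), (6, LHR, 5410, 19, CDG), (6, LHR, 5410, 36, CDG), (6, NRT, 5410, 35, CDG)}
Apply σ_{src = CDG}; surviving tuples: {(6, DEN, 5410, 30, CDG), (6, DEN, 5410, 38, CDG), (6, LHR, 5410, 19, CDG), (6, LHR, 5410, 36, CDG), (6, NRT, 5410, 35, CDG)}
Projecting to dist, fno: {(5410, 19), (5410, 30), (5410, 35), (5410, 36), (5410, 38)}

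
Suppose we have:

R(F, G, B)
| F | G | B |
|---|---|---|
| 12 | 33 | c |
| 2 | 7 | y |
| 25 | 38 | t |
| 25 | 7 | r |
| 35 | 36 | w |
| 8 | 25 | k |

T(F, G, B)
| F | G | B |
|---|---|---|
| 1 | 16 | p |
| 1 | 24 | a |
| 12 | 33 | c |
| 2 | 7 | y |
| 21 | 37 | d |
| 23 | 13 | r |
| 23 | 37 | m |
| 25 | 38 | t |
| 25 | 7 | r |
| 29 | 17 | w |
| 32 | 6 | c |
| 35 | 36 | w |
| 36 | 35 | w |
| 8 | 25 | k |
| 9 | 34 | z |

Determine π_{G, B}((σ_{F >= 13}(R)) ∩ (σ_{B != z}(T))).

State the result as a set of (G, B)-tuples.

{(36, w), (38, t), (7, r)}

Selection F >= 13: {(25, 38, t), (25, 7, r), (35, 36, w)}
Selection B != z: {(1, 16, p), (1, 24, a), (12, 33, c), (2, 7, y), (21, 37, d), (23, 13, r), (23, 37, m), (25, 38, t), (25, 7, r), (29, 17, w), (32, 6, c), (35, 36, w), (36, 35, w), (8, 25, k)}
Set intersection of the two operands is {(25, 38, t), (25, 7, r), (35, 36, w)}.
Projecting to G, B: {(36, w), (38, t), (7, r)}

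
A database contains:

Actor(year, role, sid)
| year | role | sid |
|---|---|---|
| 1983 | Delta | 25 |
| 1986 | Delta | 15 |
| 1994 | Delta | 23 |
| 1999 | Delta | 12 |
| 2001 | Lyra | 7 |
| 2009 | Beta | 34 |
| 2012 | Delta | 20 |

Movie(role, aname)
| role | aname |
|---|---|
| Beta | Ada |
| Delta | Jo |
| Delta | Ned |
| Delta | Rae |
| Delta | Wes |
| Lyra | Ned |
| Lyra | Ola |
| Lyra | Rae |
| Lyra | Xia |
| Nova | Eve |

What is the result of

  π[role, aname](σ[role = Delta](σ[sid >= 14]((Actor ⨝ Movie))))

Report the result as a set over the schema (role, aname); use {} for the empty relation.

{(Delta, Jo), (Delta, Ned), (Delta, Rae), (Delta, Wes)}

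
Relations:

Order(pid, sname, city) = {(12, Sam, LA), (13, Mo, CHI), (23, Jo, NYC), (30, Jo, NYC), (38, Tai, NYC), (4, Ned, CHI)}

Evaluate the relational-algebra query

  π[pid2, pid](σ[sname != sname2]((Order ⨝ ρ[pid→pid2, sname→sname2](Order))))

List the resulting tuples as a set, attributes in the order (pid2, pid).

ρ[pid→pid2, sname→sname2]: schema becomes (pid2, sname2, city); tuples unchanged.
Natural join on city: {(12, Sam, LA, 12, Sam), (13, Mo, CHI, 13, Mo), (13, Mo, CHI, 4, Ned), (23, Jo, NYC, 23, Jo), (23, Jo, NYC, 30, Jo), (23, Jo, NYC, 38, Tai), (30, Jo, NYC, 23, Jo), (30, Jo, NYC, 30, Jo), (30, Jo, NYC, 38, Tai), (38, Tai, NYC, 23, Jo), (38, Tai, NYC, 30, Jo), (38, Tai, NYC, 38, Tai), (4, Ned, CHI, 13, Mo), (4, Ned, CHI, 4, Ned)}
σ[sname != sname2]: keep tuples satisfying sname != sname2 → {(13, Mo, CHI, 4, Ned), (23, Jo, NYC, 38, Tai), (30, Jo, NYC, 38, Tai), (38, Tai, NYC, 23, Jo), (38, Tai, NYC, 30, Jo), (4, Ned, CHI, 13, Mo)}
Keep only column(s) pid2, pid: {(13, 4), (23, 38), (30, 38), (38, 23), (38, 30), (4, 13)}

{(13, 4), (23, 38), (30, 38), (38, 23), (38, 30), (4, 13)}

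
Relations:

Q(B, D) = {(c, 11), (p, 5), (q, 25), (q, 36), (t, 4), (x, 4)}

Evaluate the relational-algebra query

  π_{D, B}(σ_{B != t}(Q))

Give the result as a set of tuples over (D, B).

Apply σ_{B != t}; surviving tuples: {(c, 11), (p, 5), (q, 25), (q, 36), (x, 4)}
Projecting to D, B: {(11, c), (25, q), (36, q), (4, x), (5, p)}

{(11, c), (25, q), (36, q), (4, x), (5, p)}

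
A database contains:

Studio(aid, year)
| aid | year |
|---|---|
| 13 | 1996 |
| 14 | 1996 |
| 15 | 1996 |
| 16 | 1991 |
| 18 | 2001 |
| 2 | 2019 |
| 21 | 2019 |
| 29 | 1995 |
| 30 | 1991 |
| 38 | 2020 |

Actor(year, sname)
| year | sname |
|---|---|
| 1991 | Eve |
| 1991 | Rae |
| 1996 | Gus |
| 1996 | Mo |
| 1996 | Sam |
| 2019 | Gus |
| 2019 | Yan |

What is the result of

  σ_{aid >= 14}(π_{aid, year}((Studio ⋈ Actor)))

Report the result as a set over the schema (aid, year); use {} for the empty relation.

{(14, 1996), (15, 1996), (16, 1991), (21, 2019), (30, 1991)}

Studio ⋈ Actor (natural join on year): {(13, 1996, Gus), (13, 1996, Mo), (13, 1996, Sam), (14, 1996, Gus), (14, 1996, Mo), (14, 1996, Sam), (15, 1996, Gus), (15, 1996, Mo), (15, 1996, Sam), (16, 1991, Eve), (16, 1991, Rae), (2, 2019, Gus), (2, 2019, Yan), (21, 2019, Gus), (21, 2019, Yan), (30, 1991, Eve), (30, 1991, Rae)}
Keep only column(s) aid, year (10 duplicate(s) eliminated): {(13, 1996), (14, 1996), (15, 1996), (16, 1991), (2, 2019), (21, 2019), (30, 1991)}
Apply σ_{aid >= 14}; surviving tuples: {(14, 1996), (15, 1996), (16, 1991), (21, 2019), (30, 1991)}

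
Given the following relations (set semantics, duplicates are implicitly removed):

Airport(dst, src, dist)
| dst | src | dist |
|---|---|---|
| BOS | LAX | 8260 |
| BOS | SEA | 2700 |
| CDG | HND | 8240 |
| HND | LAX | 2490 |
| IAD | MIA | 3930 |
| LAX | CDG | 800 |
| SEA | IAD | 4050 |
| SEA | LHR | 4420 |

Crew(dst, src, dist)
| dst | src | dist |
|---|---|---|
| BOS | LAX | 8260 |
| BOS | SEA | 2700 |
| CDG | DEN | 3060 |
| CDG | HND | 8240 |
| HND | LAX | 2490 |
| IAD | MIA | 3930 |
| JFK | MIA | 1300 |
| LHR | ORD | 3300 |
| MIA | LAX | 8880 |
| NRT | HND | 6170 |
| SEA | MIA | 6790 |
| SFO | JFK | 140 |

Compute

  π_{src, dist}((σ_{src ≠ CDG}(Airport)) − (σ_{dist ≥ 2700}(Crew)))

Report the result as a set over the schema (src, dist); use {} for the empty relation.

{(IAD, 4050), (LAX, 2490), (LHR, 4420)}

Filtering on src ≠ CDG leaves {(BOS, LAX, 8260), (BOS, SEA, 2700), (CDG, HND, 8240), (HND, LAX, 2490), (IAD, MIA, 3930), (SEA, IAD, 4050), (SEA, LHR, 4420)}.
Filtering on dist ≥ 2700 leaves {(BOS, LAX, 8260), (BOS, SEA, 2700), (CDG, DEN, 3060), (CDG, HND, 8240), (IAD, MIA, 3930), (LHR, ORD, 3300), (MIA, LAX, 8880), (NRT, HND, 6170), (SEA, MIA, 6790)}.
Set difference of the two operands is {(HND, LAX, 2490), (SEA, IAD, 4050), (SEA, LHR, 4420)}.
Projecting to src, dist: {(IAD, 4050), (LAX, 2490), (LHR, 4420)}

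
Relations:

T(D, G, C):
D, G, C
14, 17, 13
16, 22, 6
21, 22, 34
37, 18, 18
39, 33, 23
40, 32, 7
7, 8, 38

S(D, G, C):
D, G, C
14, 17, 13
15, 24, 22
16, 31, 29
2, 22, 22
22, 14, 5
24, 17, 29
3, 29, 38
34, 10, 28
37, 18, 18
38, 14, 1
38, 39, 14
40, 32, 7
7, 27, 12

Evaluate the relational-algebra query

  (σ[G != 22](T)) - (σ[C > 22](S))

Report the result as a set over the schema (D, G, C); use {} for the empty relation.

{(14, 17, 13), (37, 18, 18), (39, 33, 23), (40, 32, 7), (7, 8, 38)}

σ[G != 22]: keep tuples satisfying G != 22 → {(14, 17, 13), (37, 18, 18), (39, 33, 23), (40, 32, 7), (7, 8, 38)}
σ[C > 22]: keep tuples satisfying C > 22 → {(16, 31, 29), (24, 17, 29), (3, 29, 38), (34, 10, 28)}
Set difference of the two operands is {(14, 17, 13), (37, 18, 18), (39, 33, 23), (40, 32, 7), (7, 8, 38)}.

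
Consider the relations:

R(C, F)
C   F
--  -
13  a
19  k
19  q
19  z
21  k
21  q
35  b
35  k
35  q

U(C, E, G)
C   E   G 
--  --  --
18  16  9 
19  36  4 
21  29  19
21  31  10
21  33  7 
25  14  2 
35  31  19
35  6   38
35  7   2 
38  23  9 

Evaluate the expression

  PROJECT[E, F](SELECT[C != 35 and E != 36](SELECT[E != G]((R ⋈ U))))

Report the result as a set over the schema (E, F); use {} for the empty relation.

{(29, k), (29, q), (31, k), (31, q), (33, k), (33, q)}

R ⋈ U (natural join on C): {(19, k, 36, 4), (19, q, 36, 4), (19, z, 36, 4), (21, k, 29, 19), (21, k, 31, 10), (21, k, 33, 7), (21, q, 29, 19), (21, q, 31, 10), (21, q, 33, 7), (35, b, 31, 19), (35, b, 6, 38), (35, b, 7, 2), (35, k, 31, 19), (35, k, 6, 38), (35, k, 7, 2), (35, q, 31, 19), (35, q, 6, 38), (35, q, 7, 2)}
Apply σ_{E != G}; surviving tuples: {(19, k, 36, 4), (19, q, 36, 4), (19, z, 36, 4), (21, k, 29, 19), (21, k, 31, 10), (21, k, 33, 7), (21, q, 29, 19), (21, q, 31, 10), (21, q, 33, 7), (35, b, 31, 19), (35, b, 6, 38), (35, b, 7, 2), (35, k, 31, 19), (35, k, 6, 38), (35, k, 7, 2), (35, q, 31, 19), (35, q, 6, 38), (35, q, 7, 2)}
Apply σ_{C != 35 and E != 36}; surviving tuples: {(21, k, 29, 19), (21, k, 31, 10), (21, k, 33, 7), (21, q, 29, 19), (21, q, 31, 10), (21, q, 33, 7)}
π[E, F]: project onto (E, F) → {(29, k), (29, q), (31, k), (31, q), (33, k), (33, q)}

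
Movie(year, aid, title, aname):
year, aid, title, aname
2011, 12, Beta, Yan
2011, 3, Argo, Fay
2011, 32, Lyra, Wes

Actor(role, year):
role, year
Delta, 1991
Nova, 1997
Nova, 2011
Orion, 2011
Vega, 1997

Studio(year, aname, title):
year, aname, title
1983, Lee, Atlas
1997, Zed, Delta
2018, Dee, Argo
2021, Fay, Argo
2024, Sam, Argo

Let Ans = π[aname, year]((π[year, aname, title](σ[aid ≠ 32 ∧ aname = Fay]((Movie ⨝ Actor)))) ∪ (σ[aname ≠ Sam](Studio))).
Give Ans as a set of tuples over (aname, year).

{(Dee, 2018), (Fay, 2011), (Fay, 2021), (Lee, 1983), (Zed, 1997)}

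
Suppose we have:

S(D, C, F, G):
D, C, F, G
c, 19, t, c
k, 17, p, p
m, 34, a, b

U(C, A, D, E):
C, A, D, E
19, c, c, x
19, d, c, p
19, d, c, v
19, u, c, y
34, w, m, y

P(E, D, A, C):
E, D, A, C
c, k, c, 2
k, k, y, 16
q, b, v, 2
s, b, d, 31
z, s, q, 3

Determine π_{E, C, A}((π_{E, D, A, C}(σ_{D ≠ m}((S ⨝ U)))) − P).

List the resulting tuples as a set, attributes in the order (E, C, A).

Joining S and U on D, C yields {(c, 19, t, c, c, x), (c, 19, t, c, d, p), (c, 19, t, c, d, v), (c, 19, t, c, u, y), (m, 34, a, b, w, y)}.
Apply σ_{D ≠ m}; surviving tuples: {(c, 19, t, c, c, x), (c, 19, t, c, d, p), (c, 19, t, c, d, v), (c, 19, t, c, u, y)}
π[E, D, A, C]: project onto (E, D, A, C) → {(p, c, d, 19), (v, c, d, 19), (x, c, c, 19), (y, c, u, 19)}
Difference: {(p, c, d, 19), (v, c, d, 19), (x, c, c, 19), (y, c, u, 19)} with {(c, k, c, 2), (k, k, y, 16), (q, b, v, 2), (s, b, d, 31), (z, s, q, 3)} → {(p, c, d, 19), (v, c, d, 19), (x, c, c, 19), (y, c, u, 19)}
π[E, C, A]: project onto (E, C, A) → {(p, 19, d), (v, 19, d), (x, 19, c), (y, 19, u)}

{(p, 19, d), (v, 19, d), (x, 19, c), (y, 19, u)}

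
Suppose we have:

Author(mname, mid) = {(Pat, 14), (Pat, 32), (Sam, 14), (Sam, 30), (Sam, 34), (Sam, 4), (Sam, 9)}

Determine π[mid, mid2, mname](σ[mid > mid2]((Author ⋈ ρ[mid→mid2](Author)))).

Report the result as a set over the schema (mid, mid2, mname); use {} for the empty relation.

{(14, 4, Sam), (14, 9, Sam), (30, 14, Sam), (30, 4, Sam), (30, 9, Sam), (32, 14, Pat), (34, 14, Sam), (34, 30, Sam), (34, 4, Sam), (34, 9, Sam), (9, 4, Sam)}

ρ[mid→mid2]: schema becomes (mname, mid2); tuples unchanged.
Joining Author and ρ[mid→mid2](Author) on mname yields {(Pat, 14, 14), (Pat, 14, 32), (Pat, 32, 14), (Pat, 32, 32), (Sam, 14, 14), (Sam, 14, 30), (Sam, 14, 34), (Sam, 14, 4), (Sam, 14, 9), (Sam, 30, 14), (Sam, 30, 30), (Sam, 30, 34), (Sam, 30, 4), (Sam, 30, 9), (Sam, 34, 14), (Sam, 34, 30), (Sam, 34, 34), (Sam, 34, 4), (Sam, 34, 9), (Sam, 4, 14), (Sam, 4, 30), (Sam, 4, 34), (Sam, 4, 4), (Sam, 4, 9), (Sam, 9, 14), (Sam, 9, 30), (Sam, 9, 34), (Sam, 9, 4), (Sam, 9, 9)}.
Selection mid > mid2: {(Pat, 32, 14), (Sam, 14, 4), (Sam, 14, 9), (Sam, 30, 14), (Sam, 30, 4), (Sam, 30, 9), (Sam, 34, 14), (Sam, 34, 30), (Sam, 34, 4), (Sam, 34, 9), (Sam, 9, 4)}
π[mid, mid2, mname]: project onto (mid, mid2, mname) → {(14, 4, Sam), (14, 9, Sam), (30, 14, Sam), (30, 4, Sam), (30, 9, Sam), (32, 14, Pat), (34, 14, Sam), (34, 30, Sam), (34, 4, Sam), (34, 9, Sam), (9, 4, Sam)}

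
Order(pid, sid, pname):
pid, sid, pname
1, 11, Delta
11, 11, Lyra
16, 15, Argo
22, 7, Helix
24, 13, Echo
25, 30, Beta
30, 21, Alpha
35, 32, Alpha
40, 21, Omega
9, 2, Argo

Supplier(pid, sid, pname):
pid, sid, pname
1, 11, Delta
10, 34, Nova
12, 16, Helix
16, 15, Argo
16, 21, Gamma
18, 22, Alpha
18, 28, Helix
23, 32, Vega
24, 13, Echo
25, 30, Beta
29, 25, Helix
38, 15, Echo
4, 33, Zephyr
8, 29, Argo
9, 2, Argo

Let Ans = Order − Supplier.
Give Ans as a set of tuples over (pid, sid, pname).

{(11, 11, Lyra), (22, 7, Helix), (30, 21, Alpha), (35, 32, Alpha), (40, 21, Omega)}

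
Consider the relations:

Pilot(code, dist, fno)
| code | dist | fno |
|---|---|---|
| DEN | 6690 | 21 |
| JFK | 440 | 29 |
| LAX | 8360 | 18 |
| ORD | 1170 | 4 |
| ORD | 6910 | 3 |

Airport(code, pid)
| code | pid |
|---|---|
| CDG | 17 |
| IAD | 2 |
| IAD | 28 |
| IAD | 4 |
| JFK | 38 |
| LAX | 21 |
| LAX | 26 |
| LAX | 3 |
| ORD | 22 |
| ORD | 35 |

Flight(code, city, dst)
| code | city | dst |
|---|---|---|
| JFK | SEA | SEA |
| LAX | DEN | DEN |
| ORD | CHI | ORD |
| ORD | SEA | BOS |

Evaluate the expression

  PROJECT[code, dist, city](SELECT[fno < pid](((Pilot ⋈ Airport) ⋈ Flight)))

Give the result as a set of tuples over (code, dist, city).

{(JFK, 440, SEA), (LAX, 8360, DEN), (ORD, 1170, CHI), (ORD, 1170, SEA), (ORD, 6910, CHI), (ORD, 6910, SEA)}

Joining Pilot and Airport on code yields {(JFK, 440, 29, 38), (LAX, 8360, 18, 21), (LAX, 8360, 18, 26), (LAX, 8360, 18, 3), (ORD, 1170, 4, 22), (ORD, 1170, 4, 35), (ORD, 6910, 3, 22), (ORD, 6910, 3, 35)}.
Joining (Pilot ⋈ Airport) and Flight on code yields {(JFK, 440, 29, 38, SEA, SEA), (LAX, 8360, 18, 21, DEN, DEN), (LAX, 8360, 18, 26, DEN, DEN), (LAX, 8360, 18, 3, DEN, DEN), (ORD, 1170, 4, 22, CHI, ORD), (ORD, 1170, 4, 22, SEA, BOS), (ORD, 1170, 4, 35, CHI, ORD), (ORD, 1170, 4, 35, SEA, BOS), (ORD, 6910, 3, 22, CHI, ORD), (ORD, 6910, 3, 22, SEA, BOS), (ORD, 6910, 3, 35, CHI, ORD), (ORD, 6910, 3, 35, SEA, BOS)}.
Filtering on fno < pid leaves {(JFK, 440, 29, 38, SEA, SEA), (LAX, 8360, 18, 21, DEN, DEN), (LAX, 8360, 18, 26, DEN, DEN), (ORD, 1170, 4, 22, CHI, ORD), (ORD, 1170, 4, 22, SEA, BOS), (ORD, 1170, 4, 35, CHI, ORD), (ORD, 1170, 4, 35, SEA, BOS), (ORD, 6910, 3, 22, CHI, ORD), (ORD, 6910, 3, 22, SEA, BOS), (ORD, 6910, 3, 35, CHI, ORD), (ORD, 6910, 3, 35, SEA, BOS)}.
π[code, dist, city]: project onto (code, dist, city) (5 duplicate(s) eliminated) → {(JFK, 440, SEA), (LAX, 8360, DEN), (ORD, 1170, CHI), (ORD, 1170, SEA), (ORD, 6910, CHI), (ORD, 6910, SEA)}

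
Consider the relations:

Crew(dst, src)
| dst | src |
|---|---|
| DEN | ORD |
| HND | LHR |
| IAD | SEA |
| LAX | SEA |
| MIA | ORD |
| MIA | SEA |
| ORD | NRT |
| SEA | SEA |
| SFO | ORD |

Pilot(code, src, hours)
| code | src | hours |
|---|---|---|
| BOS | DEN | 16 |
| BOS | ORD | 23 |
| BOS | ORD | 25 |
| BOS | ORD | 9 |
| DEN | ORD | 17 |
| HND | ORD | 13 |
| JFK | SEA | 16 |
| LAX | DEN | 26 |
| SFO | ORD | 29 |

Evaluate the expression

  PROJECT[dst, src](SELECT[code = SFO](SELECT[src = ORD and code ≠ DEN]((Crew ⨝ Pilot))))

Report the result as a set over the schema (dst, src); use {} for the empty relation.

{(DEN, ORD), (MIA, ORD), (SFO, ORD)}

Joining Crew and Pilot on src yields {(DEN, ORD, BOS, 23), (DEN, ORD, BOS, 25), (DEN, ORD, BOS, 9), (DEN, ORD, DEN, 17), (DEN, ORD, HND, 13), (DEN, ORD, SFO, 29), (IAD, SEA, JFK, 16), (LAX, SEA, JFK, 16), (MIA, ORD, BOS, 23), (MIA, ORD, BOS, 25), (MIA, ORD, BOS, 9), (MIA, ORD, DEN, 17), (MIA, ORD, HND, 13), (MIA, ORD, SFO, 29), (MIA, SEA, JFK, 16), (SEA, SEA, JFK, 16), (SFO, ORD, BOS, 23), (SFO, ORD, BOS, 25), (SFO, ORD, BOS, 9), (SFO, ORD, DEN, 17), (SFO, ORD, HND, 13), (SFO, ORD, SFO, 29)}.
Selection src = ORD and code ≠ DEN: {(DEN, ORD, BOS, 23), (DEN, ORD, BOS, 25), (DEN, ORD, BOS, 9), (DEN, ORD, HND, 13), (DEN, ORD, SFO, 29), (MIA, ORD, BOS, 23), (MIA, ORD, BOS, 25), (MIA, ORD, BOS, 9), (MIA, ORD, HND, 13), (MIA, ORD, SFO, 29), (SFO, ORD, BOS, 23), (SFO, ORD, BOS, 25), (SFO, ORD, BOS, 9), (SFO, ORD, HND, 13), (SFO, ORD, SFO, 29)}
Selection code = SFO: {(DEN, ORD, SFO, 29), (MIA, ORD, SFO, 29), (SFO, ORD, SFO, 29)}
Keep only column(s) dst, src: {(DEN, ORD), (MIA, ORD), (SFO, ORD)}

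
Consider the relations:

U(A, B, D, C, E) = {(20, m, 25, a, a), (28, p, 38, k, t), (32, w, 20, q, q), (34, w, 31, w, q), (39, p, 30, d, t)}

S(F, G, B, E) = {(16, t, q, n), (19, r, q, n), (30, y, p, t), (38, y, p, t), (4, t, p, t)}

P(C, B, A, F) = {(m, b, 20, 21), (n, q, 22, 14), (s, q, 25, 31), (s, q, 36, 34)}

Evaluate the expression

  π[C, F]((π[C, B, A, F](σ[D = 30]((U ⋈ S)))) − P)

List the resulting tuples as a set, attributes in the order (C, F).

{(d, 30), (d, 38), (d, 4)}

U ⋈ S (natural join on B, E): {(28, p, 38, k, t, 30, y), (28, p, 38, k, t, 38, y), (28, p, 38, k, t, 4, t), (39, p, 30, d, t, 30, y), (39, p, 30, d, t, 38, y), (39, p, 30, d, t, 4, t)}
Filtering on D = 30 leaves {(39, p, 30, d, t, 30, y), (39, p, 30, d, t, 38, y), (39, p, 30, d, t, 4, t)}.
π[C, B, A, F]: project onto (C, B, A, F) → {(d, p, 39, 30), (d, p, 39, 38), (d, p, 39, 4)}
Difference: {(d, p, 39, 30), (d, p, 39, 38), (d, p, 39, 4)} with {(m, b, 20, 21), (n, q, 22, 14), (s, q, 25, 31), (s, q, 36, 34)} → {(d, p, 39, 30), (d, p, 39, 38), (d, p, 39, 4)}
π[C, F]: project onto (C, F) → {(d, 30), (d, 38), (d, 4)}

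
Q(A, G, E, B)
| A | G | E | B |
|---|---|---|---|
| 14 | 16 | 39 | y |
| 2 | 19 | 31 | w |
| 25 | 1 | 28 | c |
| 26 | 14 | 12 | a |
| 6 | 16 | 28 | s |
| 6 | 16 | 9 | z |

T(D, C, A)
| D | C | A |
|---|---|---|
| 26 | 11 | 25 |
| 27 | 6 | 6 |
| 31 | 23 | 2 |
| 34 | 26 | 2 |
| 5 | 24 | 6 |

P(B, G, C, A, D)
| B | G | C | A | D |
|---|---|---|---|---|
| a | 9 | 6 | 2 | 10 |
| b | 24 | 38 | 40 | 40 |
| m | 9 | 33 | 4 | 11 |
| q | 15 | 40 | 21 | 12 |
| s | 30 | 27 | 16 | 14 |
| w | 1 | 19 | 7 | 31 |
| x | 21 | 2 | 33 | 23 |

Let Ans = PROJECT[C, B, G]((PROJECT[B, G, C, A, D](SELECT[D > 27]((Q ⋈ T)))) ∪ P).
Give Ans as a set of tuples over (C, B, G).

Natural join on A: {(2, 19, 31, w, 31, 23), (2, 19, 31, w, 34, 26), (25, 1, 28, c, 26, 11), (6, 16, 28, s, 27, 6), (6, 16, 28, s, 5, 24), (6, 16, 9, z, 27, 6), (6, 16, 9, z, 5, 24)}
Filtering on D > 27 leaves {(2, 19, 31, w, 31, 23), (2, 19, 31, w, 34, 26)}.
Projecting to B, G, C, A, D: {(w, 19, 23, 2, 31), (w, 19, 26, 2, 34)}
Union: {(w, 19, 23, 2, 31), (w, 19, 26, 2, 34)} with {(a, 9, 6, 2, 10), (b, 24, 38, 40, 40), (m, 9, 33, 4, 11), (q, 15, 40, 21, 12), (s, 30, 27, 16, 14), (w, 1, 19, 7, 31), (x, 21, 2, 33, 23)} → {(a, 9, 6, 2, 10), (b, 24, 38, 40, 40), (m, 9, 33, 4, 11), (q, 15, 40, 21, 12), (s, 30, 27, 16, 14), (w, 1, 19, 7, 31), (w, 19, 23, 2, 31), (w, 19, 26, 2, 34), (x, 21, 2, 33, 23)}
Projecting to C, B, G: {(19, w, 1), (2, x, 21), (23, w, 19), (26, w, 19), (27, s, 30), (33, m, 9), (38, b, 24), (40, q, 15), (6, a, 9)}

{(19, w, 1), (2, x, 21), (23, w, 19), (26, w, 19), (27, s, 30), (33, m, 9), (38, b, 24), (40, q, 15), (6, a, 9)}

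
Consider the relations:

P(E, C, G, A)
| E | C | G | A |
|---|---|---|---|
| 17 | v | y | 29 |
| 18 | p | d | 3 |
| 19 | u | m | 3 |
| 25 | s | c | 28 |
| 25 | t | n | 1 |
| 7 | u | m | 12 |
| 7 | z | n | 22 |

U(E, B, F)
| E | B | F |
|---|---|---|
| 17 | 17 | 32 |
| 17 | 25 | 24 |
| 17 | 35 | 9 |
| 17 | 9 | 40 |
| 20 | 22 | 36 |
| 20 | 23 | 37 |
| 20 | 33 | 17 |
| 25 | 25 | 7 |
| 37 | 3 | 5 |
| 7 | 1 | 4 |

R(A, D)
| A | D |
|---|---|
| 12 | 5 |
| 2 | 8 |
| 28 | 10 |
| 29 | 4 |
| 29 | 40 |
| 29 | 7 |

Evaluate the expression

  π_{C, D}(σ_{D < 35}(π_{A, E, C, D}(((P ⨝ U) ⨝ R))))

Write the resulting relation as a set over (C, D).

{(s, 10), (u, 5), (v, 4), (v, 7)}

P ⋈ U (natural join on E): {(17, v, y, 29, 17, 32), (17, v, y, 29, 25, 24), (17, v, y, 29, 35, 9), (17, v, y, 29, 9, 40), (25, s, c, 28, 25, 7), (25, t, n, 1, 25, 7), (7, u, m, 12, 1, 4), (7, z, n, 22, 1, 4)}
(P ⨝ U) ⋈ R (natural join on A): {(17, v, y, 29, 17, 32, 4), (17, v, y, 29, 17, 32, 40), (17, v, y, 29, 17, 32, 7), (17, v, y, 29, 25, 24, 4), (17, v, y, 29, 25, 24, 40), (17, v, y, 29, 25, 24, 7), (17, v, y, 29, 35, 9, 4), (17, v, y, 29, 35, 9, 40), (17, v, y, 29, 35, 9, 7), (17, v, y, 29, 9, 40, 4), (17, v, y, 29, 9, 40, 40), (17, v, y, 29, 9, 40, 7), (25, s, c, 28, 25, 7, 10), (7, u, m, 12, 1, 4, 5)}
π_{A, E, C, D} gives {(12, 7, u, 5), (28, 25, s, 10), (29, 17, v, 4), (29, 17, v, 40), (29, 17, v, 7)} (9 duplicate(s) eliminated).
Apply σ_{D < 35}; surviving tuples: {(12, 7, u, 5), (28, 25, s, 10), (29, 17, v, 4), (29, 17, v, 7)}
π_{C, D} gives {(s, 10), (u, 5), (v, 4), (v, 7)}.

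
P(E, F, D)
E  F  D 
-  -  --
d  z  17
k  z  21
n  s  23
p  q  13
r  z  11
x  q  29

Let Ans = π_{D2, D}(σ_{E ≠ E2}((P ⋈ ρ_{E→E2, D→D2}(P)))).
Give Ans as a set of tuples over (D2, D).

{(11, 17), (11, 21), (13, 29), (17, 11), (17, 21), (21, 11), (21, 17), (29, 13)}

ρ[E→E2, D→D2]: schema becomes (E2, F, D2); tuples unchanged.
Natural join on F: {(d, z, 17, d, 17), (d, z, 17, k, 21), (d, z, 17, r, 11), (k, z, 21, d, 17), (k, z, 21, k, 21), (k, z, 21, r, 11), (n, s, 23, n, 23), (p, q, 13, p, 13), (p, q, 13, x, 29), (r, z, 11, d, 17), (r, z, 11, k, 21), (r, z, 11, r, 11), (x, q, 29, p, 13), (x, q, 29, x, 29)}
σ[E ≠ E2]: keep tuples satisfying E ≠ E2 → {(d, z, 17, k, 21), (d, z, 17, r, 11), (k, z, 21, d, 17), (k, z, 21, r, 11), (p, q, 13, x, 29), (r, z, 11, d, 17), (r, z, 11, k, 21), (x, q, 29, p, 13)}
π_{D2, D} gives {(11, 17), (11, 21), (13, 29), (17, 11), (17, 21), (21, 11), (21, 17), (29, 13)}.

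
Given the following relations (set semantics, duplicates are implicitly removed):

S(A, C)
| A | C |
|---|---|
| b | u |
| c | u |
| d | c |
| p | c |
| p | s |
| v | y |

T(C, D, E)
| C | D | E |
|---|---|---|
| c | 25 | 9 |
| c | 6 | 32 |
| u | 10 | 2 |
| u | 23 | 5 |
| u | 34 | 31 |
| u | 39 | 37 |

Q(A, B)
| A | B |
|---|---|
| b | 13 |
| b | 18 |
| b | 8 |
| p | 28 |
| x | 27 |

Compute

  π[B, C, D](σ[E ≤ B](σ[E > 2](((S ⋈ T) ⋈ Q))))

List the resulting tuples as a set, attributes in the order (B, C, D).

Natural join on C: {(b, u, 10, 2), (b, u, 23, 5), (b, u, 34, 31), (b, u, 39, 37), (c, u, 10, 2), (c, u, 23, 5), (c, u, 34, 31), (c, u, 39, 37), (d, c, 25, 9), (d, c, 6, 32), (p, c, 25, 9), (p, c, 6, 32)}
Natural join on A: {(b, u, 10, 2, 13), (b, u, 10, 2, 18), (b, u, 10, 2, 8), (b, u, 23, 5, 13), (b, u, 23, 5, 18), (b, u, 23, 5, 8), (b, u, 34, 31, 13), (b, u, 34, 31, 18), (b, u, 34, 31, 8), (b, u, 39, 37, 13), (b, u, 39, 37, 18), (b, u, 39, 37, 8), (p, c, 25, 9, 28), (p, c, 6, 32, 28)}
σ[E > 2]: keep tuples satisfying E > 2 → {(b, u, 23, 5, 13), (b, u, 23, 5, 18), (b, u, 23, 5, 8), (b, u, 34, 31, 13), (b, u, 34, 31, 18), (b, u, 34, 31, 8), (b, u, 39, 37, 13), (b, u, 39, 37, 18), (b, u, 39, 37, 8), (p, c, 25, 9, 28), (p, c, 6, 32, 28)}
σ[E ≤ B]: keep tuples satisfying E ≤ B → {(b, u, 23, 5, 13), (b, u, 23, 5, 18), (b, u, 23, 5, 8), (p, c, 25, 9, 28)}
π_{B, C, D} gives {(13, u, 23), (18, u, 23), (28, c, 25), (8, u, 23)}.

{(13, u, 23), (18, u, 23), (28, c, 25), (8, u, 23)}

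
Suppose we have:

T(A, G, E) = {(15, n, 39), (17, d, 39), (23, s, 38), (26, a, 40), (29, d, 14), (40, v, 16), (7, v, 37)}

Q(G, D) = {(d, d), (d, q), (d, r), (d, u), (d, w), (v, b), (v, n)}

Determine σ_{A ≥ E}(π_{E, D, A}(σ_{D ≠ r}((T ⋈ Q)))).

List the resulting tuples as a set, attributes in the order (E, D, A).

Natural join on G: {(17, d, 39, d), (17, d, 39, q), (17, d, 39, r), (17, d, 39, u), (17, d, 39, w), (29, d, 14, d), (29, d, 14, q), (29, d, 14, r), (29, d, 14, u), (29, d, 14, w), (40, v, 16, b), (40, v, 16, n), (7, v, 37, b), (7, v, 37, n)}
Selection D ≠ r: {(17, d, 39, d), (17, d, 39, q), (17, d, 39, u), (17, d, 39, w), (29, d, 14, d), (29, d, 14, q), (29, d, 14, u), (29, d, 14, w), (40, v, 16, b), (40, v, 16, n), (7, v, 37, b), (7, v, 37, n)}
Projecting to E, D, A: {(14, d, 29), (14, q, 29), (14, u, 29), (14, w, 29), (16, b, 40), (16, n, 40), (37, b, 7), (37, n, 7), (39, d, 17), (39, q, 17), (39, u, 17), (39, w, 17)}
Selection A ≥ E: {(14, d, 29), (14, q, 29), (14, u, 29), (14, w, 29), (16, b, 40), (16, n, 40)}

{(14, d, 29), (14, q, 29), (14, u, 29), (14, w, 29), (16, b, 40), (16, n, 40)}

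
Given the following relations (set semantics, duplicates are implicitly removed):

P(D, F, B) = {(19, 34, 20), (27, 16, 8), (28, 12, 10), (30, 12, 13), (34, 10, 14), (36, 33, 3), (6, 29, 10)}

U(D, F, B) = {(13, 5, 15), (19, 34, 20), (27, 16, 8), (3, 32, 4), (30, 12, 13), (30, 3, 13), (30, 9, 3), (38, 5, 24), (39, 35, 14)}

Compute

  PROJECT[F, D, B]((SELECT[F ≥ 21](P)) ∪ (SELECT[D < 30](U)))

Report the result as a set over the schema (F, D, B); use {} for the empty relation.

{(16, 27, 8), (29, 6, 10), (32, 3, 4), (33, 36, 3), (34, 19, 20), (5, 13, 15)}

σ[F ≥ 21]: keep tuples satisfying F ≥ 21 → {(19, 34, 20), (36, 33, 3), (6, 29, 10)}
σ[D < 30]: keep tuples satisfying D < 30 → {(13, 5, 15), (19, 34, 20), (27, 16, 8), (3, 32, 4)}
Set union of the two operands is {(13, 5, 15), (19, 34, 20), (27, 16, 8), (3, 32, 4), (36, 33, 3), (6, 29, 10)}.
Projecting to F, D, B: {(16, 27, 8), (29, 6, 10), (32, 3, 4), (33, 36, 3), (34, 19, 20), (5, 13, 15)}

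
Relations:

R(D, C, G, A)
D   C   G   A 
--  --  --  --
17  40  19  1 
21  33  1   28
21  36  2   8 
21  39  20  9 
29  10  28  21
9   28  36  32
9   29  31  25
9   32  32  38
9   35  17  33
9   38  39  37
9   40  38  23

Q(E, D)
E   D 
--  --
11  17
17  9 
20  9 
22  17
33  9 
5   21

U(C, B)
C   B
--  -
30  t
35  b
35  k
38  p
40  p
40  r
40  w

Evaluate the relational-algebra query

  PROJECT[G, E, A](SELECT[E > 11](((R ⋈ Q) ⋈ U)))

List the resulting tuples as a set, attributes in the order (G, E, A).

{(17, 17, 33), (17, 20, 33), (17, 33, 33), (19, 22, 1), (38, 17, 23), (38, 20, 23), (38, 33, 23), (39, 17, 37), (39, 20, 37), (39, 33, 37)}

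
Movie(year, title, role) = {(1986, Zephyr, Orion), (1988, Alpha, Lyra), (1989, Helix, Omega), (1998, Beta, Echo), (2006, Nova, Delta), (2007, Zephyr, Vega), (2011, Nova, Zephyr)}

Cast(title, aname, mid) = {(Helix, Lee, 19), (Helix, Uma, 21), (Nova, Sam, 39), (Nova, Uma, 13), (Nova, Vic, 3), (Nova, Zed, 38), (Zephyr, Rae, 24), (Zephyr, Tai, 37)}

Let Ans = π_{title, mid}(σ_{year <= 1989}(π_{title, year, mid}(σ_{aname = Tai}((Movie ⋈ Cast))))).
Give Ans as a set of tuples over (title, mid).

{(Zephyr, 37)}

Joining Movie and Cast on title yields {(1986, Zephyr, Orion, Rae, 24), (1986, Zephyr, Orion, Tai, 37), (1989, Helix, Omega, Lee, 19), (1989, Helix, Omega, Uma, 21), (2006, Nova, Delta, Sam, 39), (2006, Nova, Delta, Uma, 13), (2006, Nova, Delta, Vic, 3), (2006, Nova, Delta, Zed, 38), (2007, Zephyr, Vega, Rae, 24), (2007, Zephyr, Vega, Tai, 37), (2011, Nova, Zephyr, Sam, 39), (2011, Nova, Zephyr, Uma, 13), (2011, Nova, Zephyr, Vic, 3), (2011, Nova, Zephyr, Zed, 38)}.
Apply σ_{aname = Tai}; surviving tuples: {(1986, Zephyr, Orion, Tai, 37), (2007, Zephyr, Vega, Tai, 37)}
Keep only column(s) title, year, mid: {(Zephyr, 1986, 37), (Zephyr, 2007, 37)}
Apply σ_{year <= 1989}; surviving tuples: {(Zephyr, 1986, 37)}
Keep only column(s) title, mid: {(Zephyr, 37)}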